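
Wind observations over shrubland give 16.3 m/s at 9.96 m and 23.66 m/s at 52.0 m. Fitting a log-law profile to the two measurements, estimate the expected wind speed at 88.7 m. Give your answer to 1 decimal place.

Log law: V ∝ ln(z/z₀). From the pair, with r = V₁/V₂ = 0.68893,
ln z₀ = (ln z₁ − r·ln z₂)/(1 − r) = (2.2986 − 0.68893×3.9512)/0.31107 = -1.3615 → z₀ = 0.2563 m
V₃ = V₁ · ln(z₃/z₀)/ln(z₁/z₀) = 16.3 × 5.8468/3.6601 = 26.0382 m/s

26.0 m/s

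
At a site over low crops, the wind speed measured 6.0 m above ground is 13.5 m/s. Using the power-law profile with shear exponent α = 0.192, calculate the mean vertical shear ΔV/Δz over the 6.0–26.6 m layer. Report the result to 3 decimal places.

Power law: V₂ = V₁ · (z₂/z₁)^α = 13.5 × (4.4333)^0.192 = 17.9683 m/s
ΔV/Δz = (17.9683 − 13.5)/(26.6 − 6.0) = 4.4683/20.6000 = 0.21691 m/s/m

0.217 m/s/m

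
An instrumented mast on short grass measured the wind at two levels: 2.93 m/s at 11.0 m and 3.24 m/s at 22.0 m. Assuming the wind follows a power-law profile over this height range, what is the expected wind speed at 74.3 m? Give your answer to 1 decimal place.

3.9 m/s

First find α: α = ln(V₂/V₁)/ln(z₂/z₁) = ln(3.24/2.93)/ln(22.0/11.0) = 0.10057/0.69315 = 0.1451
Extrapolate from 22.0 m to 74.3 m: V₃ = 3.24 × (74.3/22.0)^0.1451 = 3.24 × 1.1931 = 3.8658 m/s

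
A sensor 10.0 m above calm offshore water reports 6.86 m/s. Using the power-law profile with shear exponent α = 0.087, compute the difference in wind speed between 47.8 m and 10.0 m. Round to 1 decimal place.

Power law: V₂ = V₁ · (z₂/z₁)^α = 6.86 × (4.7800)^0.087 = 7.8602 m/s
ΔV = 7.8602 − 6.86 = 1.0002 m/s

1.0 m/s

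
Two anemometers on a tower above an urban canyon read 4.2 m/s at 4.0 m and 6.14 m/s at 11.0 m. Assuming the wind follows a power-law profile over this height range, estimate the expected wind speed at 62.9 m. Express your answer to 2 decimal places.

11.81 m/s

First find α: α = ln(V₂/V₁)/ln(z₂/z₁) = ln(6.14/4.2)/ln(11.0/4.0) = 0.37974/1.01160 = 0.3754
Extrapolate from 11.0 m to 62.9 m: V₃ = 6.14 × (62.9/11.0)^0.3754 = 6.14 × 1.9243 = 11.8150 m/s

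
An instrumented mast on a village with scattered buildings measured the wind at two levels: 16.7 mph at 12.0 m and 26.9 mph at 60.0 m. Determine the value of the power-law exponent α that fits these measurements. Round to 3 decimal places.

α ≈ 0.296

Power law: V₂/V₁ = (z₂/z₁)^α ⇒ α = ln(V₂/V₁) / ln(z₂/z₁)
α = ln(26.9/16.7) / ln(60.0/12.0) = ln(1.6108) / ln(5.0000)
  = 0.47672 / 1.60944 = 0.29620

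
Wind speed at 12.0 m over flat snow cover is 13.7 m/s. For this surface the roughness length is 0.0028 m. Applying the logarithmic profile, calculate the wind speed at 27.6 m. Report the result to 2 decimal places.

Log law: V(z) ∝ ln(z/z₀), so V₂/V₁ = ln(z₂/z₀) / ln(z₁/z₀).
ln(27.6/0.0028) = 9.1960, ln(12.0/0.0028) = 8.3630
V₂ = 13.7 × 9.1960/8.3630 = 13.7 × 1.0996 = 15.0644 m/s

15.06 m/s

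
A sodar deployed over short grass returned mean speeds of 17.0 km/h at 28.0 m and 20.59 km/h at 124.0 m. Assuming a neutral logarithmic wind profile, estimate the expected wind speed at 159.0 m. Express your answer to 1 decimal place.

Log law: V ∝ ln(z/z₀). From the pair, with r = V₁/V₂ = 0.82564,
ln z₀ = (ln z₁ − r·ln z₂)/(1 − r) = (3.3322 − 0.82564×4.8203)/0.17436 = -3.7144 → z₀ = 0.02437 m
V₃ = V₁ · ln(z₃/z₀)/ln(z₁/z₀) = 17.0 × 8.7833/7.0466 = 21.1898 km/h

21.2 km/h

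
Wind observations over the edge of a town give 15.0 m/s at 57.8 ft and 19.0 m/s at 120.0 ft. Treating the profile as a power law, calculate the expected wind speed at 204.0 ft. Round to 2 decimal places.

First find α: α = ln(V₂/V₁)/ln(z₂/z₁) = ln(19.0/15.0)/ln(120.0/57.8) = 0.23639/0.73050 = 0.3236
Extrapolate from 120.0 ft to 204.0 ft: V₃ = 19.0 × (204.0/120.0)^0.3236 = 19.0 × 1.1873 = 22.5593 m/s

22.56 m/s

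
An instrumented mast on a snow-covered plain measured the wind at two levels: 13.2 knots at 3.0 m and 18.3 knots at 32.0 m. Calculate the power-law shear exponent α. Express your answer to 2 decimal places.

Power law: V₂/V₁ = (z₂/z₁)^α ⇒ α = ln(V₂/V₁) / ln(z₂/z₁)
α = ln(18.3/13.2) / ln(32.0/3.0) = ln(1.3864) / ln(10.6667)
  = 0.32668 / 2.36712 = 0.13801

α ≈ 0.14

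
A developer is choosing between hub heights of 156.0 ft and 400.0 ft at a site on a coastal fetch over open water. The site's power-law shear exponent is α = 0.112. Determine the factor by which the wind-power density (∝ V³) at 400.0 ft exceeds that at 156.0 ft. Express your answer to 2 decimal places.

Speed ratio: V_B/V_A = (z_B/z_A)^α = (400.0/156.0)^0.112 = (2.5641)^0.112 = 1.11122
Power-density ratio: P_B/P_A = (V_B/V_A)³ = (1.11122)³ = 1.37215

1.37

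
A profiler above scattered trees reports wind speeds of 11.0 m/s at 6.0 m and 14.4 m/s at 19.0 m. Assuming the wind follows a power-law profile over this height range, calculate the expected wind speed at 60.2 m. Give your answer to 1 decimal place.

First find α: α = ln(V₂/V₁)/ln(z₂/z₁) = ln(14.4/11.0)/ln(19.0/6.0) = 0.26933/1.15268 = 0.2337
Extrapolate from 19.0 m to 60.2 m: V₃ = 14.4 × (60.2/19.0)^0.2337 = 14.4 × 1.3093 = 18.8533 m/s

18.9 m/s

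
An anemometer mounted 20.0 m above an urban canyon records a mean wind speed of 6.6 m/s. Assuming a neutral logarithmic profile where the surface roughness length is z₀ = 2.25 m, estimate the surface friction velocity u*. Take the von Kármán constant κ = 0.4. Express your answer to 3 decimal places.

u* ≈ 1.208 m/s

Log law: V(z) = (u*/κ) · ln(z/z₀) ⇒ u* = κ · V / ln(z/z₀)
u* = 0.4 × 6.6 / ln(20.0/2.25) = 0.4 × 6.6 / 2.1848
   = 2.6400 / 2.1848 = 1.2083 m/s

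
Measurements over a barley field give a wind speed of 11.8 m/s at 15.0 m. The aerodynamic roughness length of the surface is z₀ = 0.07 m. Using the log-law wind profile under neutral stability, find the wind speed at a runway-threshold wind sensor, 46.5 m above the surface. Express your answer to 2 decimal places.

Log law: V(z) ∝ ln(z/z₀), so V₂/V₁ = ln(z₂/z₀) / ln(z₁/z₀).
ln(46.5/0.07) = 6.4987, ln(15.0/0.07) = 5.3673
V₂ = 11.8 × 6.4987/5.3673 = 11.8 × 1.2108 = 14.2874 m/s

14.29 m/s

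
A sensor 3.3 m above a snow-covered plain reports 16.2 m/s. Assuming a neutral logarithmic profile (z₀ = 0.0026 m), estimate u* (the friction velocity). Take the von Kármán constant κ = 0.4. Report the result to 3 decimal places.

u* ≈ 0.907 m/s

Log law: V(z) = (u*/κ) · ln(z/z₀) ⇒ u* = κ · V / ln(z/z₀)
u* = 0.4 × 16.2 / ln(3.3/0.0026) = 0.4 × 16.2 / 7.1462
   = 6.4800 / 7.1462 = 0.9068 m/s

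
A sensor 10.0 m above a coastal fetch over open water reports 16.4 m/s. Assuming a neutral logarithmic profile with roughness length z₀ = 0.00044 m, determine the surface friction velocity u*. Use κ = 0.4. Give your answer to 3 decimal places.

u* ≈ 0.654 m/s

Log law: V(z) = (u*/κ) · ln(z/z₀) ⇒ u* = κ · V / ln(z/z₀)
u* = 0.4 × 16.4 / ln(10.0/0.00044) = 0.4 × 16.4 / 10.0313
   = 6.5600 / 10.0313 = 0.6540 m/s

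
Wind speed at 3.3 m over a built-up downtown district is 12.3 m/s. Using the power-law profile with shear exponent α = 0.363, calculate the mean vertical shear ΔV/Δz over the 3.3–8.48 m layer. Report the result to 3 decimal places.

0.970 m/s/m

Power law: V₂ = V₁ · (z₂/z₁)^α = 12.3 × (2.5697)^0.363 = 17.3258 m/s
ΔV/Δz = (17.3258 − 12.3)/(8.48 − 3.3) = 5.0258/5.1800 = 0.97022 m/s/m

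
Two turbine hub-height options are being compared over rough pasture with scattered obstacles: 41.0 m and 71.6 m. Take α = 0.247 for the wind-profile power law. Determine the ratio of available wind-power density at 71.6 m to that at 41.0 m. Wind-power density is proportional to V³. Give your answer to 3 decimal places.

1.512

Speed ratio: V_B/V_A = (z_B/z_A)^α = (71.6/41.0)^0.247 = (1.7463)^0.247 = 1.14764
Power-density ratio: P_B/P_A = (V_B/V_A)³ = (1.14764)³ = 1.51153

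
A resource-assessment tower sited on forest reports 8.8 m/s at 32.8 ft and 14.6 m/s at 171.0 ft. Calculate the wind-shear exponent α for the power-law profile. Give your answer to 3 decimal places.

α ≈ 0.307

Power law: V₂/V₁ = (z₂/z₁)^α ⇒ α = ln(V₂/V₁) / ln(z₂/z₁)
α = ln(14.6/8.8) / ln(171.0/32.8) = ln(1.6591) / ln(5.2134)
  = 0.50627 / 1.65124 = 0.30660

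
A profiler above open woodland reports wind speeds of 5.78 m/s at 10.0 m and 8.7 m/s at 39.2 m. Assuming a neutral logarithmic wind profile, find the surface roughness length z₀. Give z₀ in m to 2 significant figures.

Log law: V(z) ∝ ln(z/z₀). With r = V₁/V₂ = 5.78/8.7 = 0.66437,
r · ln(z₂/z₀) = ln(z₁/z₀) ⇒ ln z₀ = (ln z₁ − r·ln z₂)/(1 − r)
ln z₀ = (2.30259 − 0.66437×3.66868) / 0.33563 = -0.4015
z₀ = exp(-0.4015) = 0.6693 m

z₀ ≈ 0.67 m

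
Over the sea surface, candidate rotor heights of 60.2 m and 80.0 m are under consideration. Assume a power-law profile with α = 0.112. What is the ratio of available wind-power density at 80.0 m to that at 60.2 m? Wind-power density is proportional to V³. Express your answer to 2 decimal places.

1.10

Speed ratio: V_B/V_A = (z_B/z_A)^α = (80.0/60.2)^0.112 = (1.3289)^0.112 = 1.03236
Power-density ratio: P_B/P_A = (V_B/V_A)³ = (1.03236)³ = 1.10026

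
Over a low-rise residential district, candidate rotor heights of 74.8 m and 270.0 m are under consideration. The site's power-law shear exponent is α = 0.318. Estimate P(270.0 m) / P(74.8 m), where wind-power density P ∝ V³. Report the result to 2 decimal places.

Speed ratio: V_B/V_A = (z_B/z_A)^α = (270.0/74.8)^0.318 = (3.6096)^0.318 = 1.50409
Power-density ratio: P_B/P_A = (V_B/V_A)³ = (1.50409)³ = 3.40266

3.40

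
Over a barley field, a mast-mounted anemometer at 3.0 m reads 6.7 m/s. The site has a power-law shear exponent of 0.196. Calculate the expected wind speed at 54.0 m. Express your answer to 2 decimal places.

Power-law profile: V₂ = V₁ · (z₂/z₁)^α
V₂ = 6.7 × (54.0/3.0)^0.196 = 6.7 × (18.0000)^0.196
    = 6.7 × 1.7621 = 11.8061 m/s

11.81 m/s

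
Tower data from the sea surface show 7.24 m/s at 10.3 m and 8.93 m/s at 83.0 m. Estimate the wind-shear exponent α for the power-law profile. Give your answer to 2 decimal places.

α ≈ 0.10

Power law: V₂/V₁ = (z₂/z₁)^α ⇒ α = ln(V₂/V₁) / ln(z₂/z₁)
α = ln(8.93/7.24) / ln(83.0/10.3) = ln(1.2334) / ln(8.0583)
  = 0.20980 / 2.08670 = 0.10054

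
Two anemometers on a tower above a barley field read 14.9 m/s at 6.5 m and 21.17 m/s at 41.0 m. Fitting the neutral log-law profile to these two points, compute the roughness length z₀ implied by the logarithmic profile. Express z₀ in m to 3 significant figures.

Log law: V(z) ∝ ln(z/z₀). With r = V₁/V₂ = 14.9/21.17 = 0.70383,
r · ln(z₂/z₀) = ln(z₁/z₀) ⇒ ln z₀ = (ln z₁ − r·ln z₂)/(1 − r)
ln z₀ = (1.87180 − 0.70383×3.71357) / 0.29617 = -2.5050
z₀ = exp(-2.5050) = 0.08168 m

z₀ ≈ 0.0817 m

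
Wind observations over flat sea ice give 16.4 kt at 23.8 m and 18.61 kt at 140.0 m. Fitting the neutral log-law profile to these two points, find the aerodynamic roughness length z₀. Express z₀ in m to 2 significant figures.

z₀ ≈ 0.000046 m

Log law: V(z) ∝ ln(z/z₀). With r = V₁/V₂ = 16.4/18.61 = 0.88125,
r · ln(z₂/z₀) = ln(z₁/z₀) ⇒ ln z₀ = (ln z₁ − r·ln z₂)/(1 − r)
ln z₀ = (3.16969 − 0.88125×4.94164) / 0.11875 = -9.9797
z₀ = exp(-9.9797) = 0.00004633 m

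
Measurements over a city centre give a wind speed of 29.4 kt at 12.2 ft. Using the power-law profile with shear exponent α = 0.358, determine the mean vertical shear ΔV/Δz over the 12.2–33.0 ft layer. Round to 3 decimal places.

Power law: V₂ = V₁ · (z₂/z₁)^α = 29.4 × (2.7049)^0.358 = 41.9816 kt
ΔV/Δz = (41.9816 − 29.4)/(33.0 − 12.2) = 12.5816/20.8000 = 0.60488 kt/ft

0.605 kt/ft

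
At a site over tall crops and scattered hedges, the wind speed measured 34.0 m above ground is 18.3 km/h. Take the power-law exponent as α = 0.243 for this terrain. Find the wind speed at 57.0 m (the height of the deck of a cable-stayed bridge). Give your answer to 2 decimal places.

20.75 km/h

Power-law profile: V₂ = V₁ · (z₂/z₁)^α
V₂ = 18.3 × (57.0/34.0)^0.243 = 18.3 × (1.6765)^0.243
    = 18.3 × 1.1338 = 20.7481 km/h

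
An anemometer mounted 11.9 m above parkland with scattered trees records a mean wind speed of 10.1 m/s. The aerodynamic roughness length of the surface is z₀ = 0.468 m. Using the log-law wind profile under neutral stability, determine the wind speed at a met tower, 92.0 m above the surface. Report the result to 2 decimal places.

16.48 m/s

Log law: V(z) ∝ ln(z/z₀), so V₂/V₁ = ln(z₂/z₀) / ln(z₁/z₀).
ln(92.0/0.468) = 5.2811, ln(11.9/0.468) = 3.2358
V₂ = 10.1 × 5.2811/3.2358 = 10.1 × 1.6321 = 16.4839 m/s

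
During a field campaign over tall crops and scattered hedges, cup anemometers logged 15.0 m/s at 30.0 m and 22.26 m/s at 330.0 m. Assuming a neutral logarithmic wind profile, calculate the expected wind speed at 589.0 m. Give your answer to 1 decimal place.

24.0 m/s

Log law: V ∝ ln(z/z₀). From the pair, with r = V₁/V₂ = 0.67385,
ln z₀ = (ln z₁ − r·ln z₂)/(1 − r) = (3.4012 − 0.67385×5.7991)/0.32615 = -1.5531 → z₀ = 0.2116 m
V₃ = V₁ · ln(z₃/z₀)/ln(z₁/z₀) = 15.0 × 7.9316/4.9543 = 24.0140 m/s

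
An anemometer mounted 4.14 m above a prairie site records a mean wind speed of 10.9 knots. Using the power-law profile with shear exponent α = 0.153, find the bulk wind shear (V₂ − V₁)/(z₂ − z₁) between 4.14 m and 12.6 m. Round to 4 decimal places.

0.2392 knots/m

Power law: V₂ = V₁ · (z₂/z₁)^α = 10.9 × (3.0435)^0.153 = 12.9236 knots
ΔV/Δz = (12.9236 − 10.9)/(12.6 − 4.14) = 2.0236/8.4600 = 0.23919 knots/m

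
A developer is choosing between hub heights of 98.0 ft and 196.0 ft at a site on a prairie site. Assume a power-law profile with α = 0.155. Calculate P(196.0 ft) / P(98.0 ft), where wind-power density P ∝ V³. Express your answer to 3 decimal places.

Speed ratio: V_B/V_A = (z_B/z_A)^α = (196.0/98.0)^0.155 = (2.0000)^0.155 = 1.11342
Power-density ratio: P_B/P_A = (V_B/V_A)³ = (1.11342)³ = 1.38032

1.380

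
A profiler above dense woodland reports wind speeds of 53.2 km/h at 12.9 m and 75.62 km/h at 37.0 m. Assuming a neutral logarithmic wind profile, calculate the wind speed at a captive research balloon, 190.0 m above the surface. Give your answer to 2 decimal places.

110.43 km/h

Log law: V ∝ ln(z/z₀). From the pair, with r = V₁/V₂ = 0.70352,
ln z₀ = (ln z₁ − r·ln z₂)/(1 − r) = (2.5572 − 0.70352×3.6109)/0.29648 = 0.0569 → z₀ = 1.059 m
V₃ = V₁ · ln(z₃/z₀)/ln(z₁/z₀) = 53.2 × 5.1901/2.5003 = 110.4324 km/h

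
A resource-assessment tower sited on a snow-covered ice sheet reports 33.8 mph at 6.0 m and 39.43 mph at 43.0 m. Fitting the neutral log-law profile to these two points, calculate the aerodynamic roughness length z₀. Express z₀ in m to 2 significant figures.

Log law: V(z) ∝ ln(z/z₀). With r = V₁/V₂ = 33.8/39.43 = 0.85722,
r · ln(z₂/z₀) = ln(z₁/z₀) ⇒ ln z₀ = (ln z₁ − r·ln z₂)/(1 − r)
ln z₀ = (1.79176 − 0.85722×3.76120) / 0.14278 = -10.0319
z₀ = exp(-10.0319) = 0.00004398 m

z₀ ≈ 0.000044 m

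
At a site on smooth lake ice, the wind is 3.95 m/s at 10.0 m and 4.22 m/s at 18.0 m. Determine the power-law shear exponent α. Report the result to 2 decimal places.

Power law: V₂/V₁ = (z₂/z₁)^α ⇒ α = ln(V₂/V₁) / ln(z₂/z₁)
α = ln(4.22/3.95) / ln(18.0/10.0) = ln(1.0684) / ln(1.8000)
  = 0.06612 / 0.58779 = 0.11249

α ≈ 0.11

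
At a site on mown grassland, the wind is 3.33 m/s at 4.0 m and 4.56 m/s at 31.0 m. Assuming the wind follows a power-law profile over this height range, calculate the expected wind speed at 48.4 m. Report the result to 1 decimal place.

First find α: α = ln(V₂/V₁)/ln(z₂/z₁) = ln(4.56/3.33)/ln(31.0/4.0) = 0.31435/2.04769 = 0.1535
Extrapolate from 31.0 m to 48.4 m: V₃ = 4.56 × (48.4/31.0)^0.1535 = 4.56 × 1.0708 = 4.8828 m/s

4.9 m/s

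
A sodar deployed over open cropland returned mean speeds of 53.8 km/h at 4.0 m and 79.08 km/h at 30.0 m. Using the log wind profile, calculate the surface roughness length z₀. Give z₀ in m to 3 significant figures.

Log law: V(z) ∝ ln(z/z₀). With r = V₁/V₂ = 53.8/79.08 = 0.68032,
r · ln(z₂/z₀) = ln(z₁/z₀) ⇒ ln z₀ = (ln z₁ − r·ln z₂)/(1 − r)
ln z₀ = (1.38629 − 0.68032×3.40120) / 0.31968 = -2.9018
z₀ = exp(-2.9018) = 0.05493 m

z₀ ≈ 0.0549 m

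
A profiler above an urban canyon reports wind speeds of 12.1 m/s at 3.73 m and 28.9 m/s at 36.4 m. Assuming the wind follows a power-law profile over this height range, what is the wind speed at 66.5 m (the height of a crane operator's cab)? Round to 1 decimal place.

36.4 m/s

First find α: α = ln(V₂/V₁)/ln(z₂/z₁) = ln(28.9/12.1)/ln(36.4/3.73) = 0.87064/2.27816 = 0.3822
Extrapolate from 36.4 m to 66.5 m: V₃ = 28.9 × (66.5/36.4)^0.3822 = 28.9 × 1.2590 = 36.3847 m/s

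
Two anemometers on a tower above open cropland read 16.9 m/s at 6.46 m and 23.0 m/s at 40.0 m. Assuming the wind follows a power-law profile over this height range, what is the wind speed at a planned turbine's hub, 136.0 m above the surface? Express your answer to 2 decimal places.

28.29 m/s

First find α: α = ln(V₂/V₁)/ln(z₂/z₁) = ln(23.0/16.9)/ln(40.0/6.46) = 0.30818/1.82325 = 0.1690
Extrapolate from 40.0 m to 136.0 m: V₃ = 23.0 × (136.0/40.0)^0.1690 = 23.0 × 1.2298 = 28.2854 m/s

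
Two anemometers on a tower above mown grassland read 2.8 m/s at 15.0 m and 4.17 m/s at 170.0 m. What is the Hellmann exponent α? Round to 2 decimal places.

α ≈ 0.16

Power law: V₂/V₁ = (z₂/z₁)^α ⇒ α = ln(V₂/V₁) / ln(z₂/z₁)
α = ln(4.17/2.8) / ln(170.0/15.0) = ln(1.4893) / ln(11.3333)
  = 0.39830 / 2.42775 = 0.16406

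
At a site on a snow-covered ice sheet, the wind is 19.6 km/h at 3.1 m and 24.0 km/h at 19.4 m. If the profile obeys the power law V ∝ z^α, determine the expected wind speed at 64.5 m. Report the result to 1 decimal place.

First find α: α = ln(V₂/V₁)/ln(z₂/z₁) = ln(24.0/19.6)/ln(19.4/3.1) = 0.20252/1.83387 = 0.1104
Extrapolate from 19.4 m to 64.5 m: V₃ = 24.0 × (64.5/19.4)^0.1104 = 24.0 × 1.1419 = 27.4051 km/h

27.4 km/h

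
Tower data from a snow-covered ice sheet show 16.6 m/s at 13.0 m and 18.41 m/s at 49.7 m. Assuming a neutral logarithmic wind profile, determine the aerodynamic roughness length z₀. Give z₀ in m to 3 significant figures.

Log law: V(z) ∝ ln(z/z₀). With r = V₁/V₂ = 16.6/18.41 = 0.90168,
r · ln(z₂/z₀) = ln(z₁/z₀) ⇒ ln z₀ = (ln z₁ − r·ln z₂)/(1 − r)
ln z₀ = (2.56495 − 0.90168×3.90600) / 0.09832 = -9.7342
z₀ = exp(-9.7342) = 0.00005922 m

z₀ ≈ 0.0000592 m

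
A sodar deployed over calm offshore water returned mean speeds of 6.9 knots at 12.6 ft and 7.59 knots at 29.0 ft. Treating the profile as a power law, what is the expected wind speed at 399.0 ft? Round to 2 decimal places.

First find α: α = ln(V₂/V₁)/ln(z₂/z₁) = ln(7.59/6.9)/ln(29.0/12.6) = 0.09531/0.83360 = 0.1143
Extrapolate from 29.0 ft to 399.0 ft: V₃ = 7.59 × (399.0/29.0)^0.1143 = 7.59 × 1.3495 = 10.2429 knots

10.24 knots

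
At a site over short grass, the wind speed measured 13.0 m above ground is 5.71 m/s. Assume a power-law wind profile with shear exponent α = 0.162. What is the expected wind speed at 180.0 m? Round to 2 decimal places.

8.74 m/s

Power-law profile: V₂ = V₁ · (z₂/z₁)^α
V₂ = 5.71 × (180.0/13.0)^0.162 = 5.71 × (13.8462)^0.162
    = 5.71 × 1.5307 = 8.7404 m/s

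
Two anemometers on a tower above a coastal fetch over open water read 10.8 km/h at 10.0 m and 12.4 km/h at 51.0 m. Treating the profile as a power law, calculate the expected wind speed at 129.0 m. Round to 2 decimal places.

First find α: α = ln(V₂/V₁)/ln(z₂/z₁) = ln(12.4/10.8)/ln(51.0/10.0) = 0.13815/1.62924 = 0.0848
Extrapolate from 51.0 m to 129.0 m: V₃ = 12.4 × (129.0/51.0)^0.0848 = 12.4 × 1.0819 = 13.4151 km/h

13.42 km/h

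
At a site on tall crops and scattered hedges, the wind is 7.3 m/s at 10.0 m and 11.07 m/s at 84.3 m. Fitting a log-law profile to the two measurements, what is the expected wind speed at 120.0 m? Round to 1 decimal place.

Log law: V ∝ ln(z/z₀). From the pair, with r = V₁/V₂ = 0.65944,
ln z₀ = (ln z₁ − r·ln z₂)/(1 − r) = (2.3026 − 0.65944×4.4344)/0.34056 = -1.8253 → z₀ = 0.1612 m
V₃ = V₁ · ln(z₃/z₀)/ln(z₁/z₀) = 7.3 × 6.6128/4.1279 = 11.6945 m/s

11.7 m/s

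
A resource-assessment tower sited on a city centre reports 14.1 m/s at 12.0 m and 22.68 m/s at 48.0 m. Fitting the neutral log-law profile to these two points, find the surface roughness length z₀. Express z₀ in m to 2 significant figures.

z₀ ≈ 1.2 m

Log law: V(z) ∝ ln(z/z₀). With r = V₁/V₂ = 14.1/22.68 = 0.62169,
r · ln(z₂/z₀) = ln(z₁/z₀) ⇒ ln z₀ = (ln z₁ − r·ln z₂)/(1 − r)
ln z₀ = (2.48491 − 0.62169×3.87120) / 0.37831 = 0.2067
z₀ = exp(0.2067) = 1.230 m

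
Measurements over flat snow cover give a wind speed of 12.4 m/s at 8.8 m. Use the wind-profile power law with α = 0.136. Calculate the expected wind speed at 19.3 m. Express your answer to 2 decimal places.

13.80 m/s

Power-law profile: V₂ = V₁ · (z₂/z₁)^α
V₂ = 12.4 × (19.3/8.8)^0.136 = 12.4 × (2.1932)^0.136
    = 12.4 × 1.1127 = 13.7977 m/s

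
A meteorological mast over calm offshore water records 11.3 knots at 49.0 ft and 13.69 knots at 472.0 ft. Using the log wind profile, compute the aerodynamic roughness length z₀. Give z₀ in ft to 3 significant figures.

z₀ ≈ 0.00109 ft

Log law: V(z) ∝ ln(z/z₀). With r = V₁/V₂ = 11.3/13.69 = 0.82542,
r · ln(z₂/z₀) = ln(z₁/z₀) ⇒ ln z₀ = (ln z₁ − r·ln z₂)/(1 − r)
ln z₀ = (3.89182 − 0.82542×6.15698) / 0.17458 = -6.8179
z₀ = exp(-6.8179) = 0.001094 ft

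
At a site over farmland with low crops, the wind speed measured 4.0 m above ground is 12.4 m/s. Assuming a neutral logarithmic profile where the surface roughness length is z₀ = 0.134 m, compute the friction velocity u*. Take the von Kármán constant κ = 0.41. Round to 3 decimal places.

Log law: V(z) = (u*/κ) · ln(z/z₀) ⇒ u* = κ · V / ln(z/z₀)
u* = 0.41 × 12.4 / ln(4.0/0.134) = 0.41 × 12.4 / 3.3962
   = 5.0840 / 3.3962 = 1.4970 m/s

u* ≈ 1.497 m/s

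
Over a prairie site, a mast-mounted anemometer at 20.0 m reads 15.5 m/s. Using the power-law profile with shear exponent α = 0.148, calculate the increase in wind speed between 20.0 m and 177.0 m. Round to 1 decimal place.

Power law: V₂ = V₁ · (z₂/z₁)^α = 15.5 × (8.8500)^0.148 = 21.4032 m/s
ΔV = 21.4032 − 15.5 = 5.9032 m/s

5.9 m/s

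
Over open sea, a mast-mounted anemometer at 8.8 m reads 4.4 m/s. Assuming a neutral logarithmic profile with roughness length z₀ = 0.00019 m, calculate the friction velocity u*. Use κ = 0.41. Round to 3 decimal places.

u* ≈ 0.168 m/s

Log law: V(z) = (u*/κ) · ln(z/z₀) ⇒ u* = κ · V / ln(z/z₀)
u* = 0.41 × 4.4 / ln(8.8/0.00019) = 0.41 × 4.4 / 10.7432
   = 1.8040 / 10.7432 = 0.1679 m/s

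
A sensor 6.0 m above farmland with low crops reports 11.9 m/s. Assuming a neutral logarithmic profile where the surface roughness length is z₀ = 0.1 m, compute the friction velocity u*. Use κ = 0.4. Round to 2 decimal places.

u* ≈ 1.16 m/s

Log law: V(z) = (u*/κ) · ln(z/z₀) ⇒ u* = κ · V / ln(z/z₀)
u* = 0.4 × 11.9 / ln(6.0/0.1) = 0.4 × 11.9 / 4.0943
   = 4.7600 / 4.0943 = 1.1626 m/s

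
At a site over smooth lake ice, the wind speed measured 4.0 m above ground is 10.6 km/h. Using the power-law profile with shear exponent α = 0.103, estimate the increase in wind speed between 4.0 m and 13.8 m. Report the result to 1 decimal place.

1.4 km/h

Power law: V₂ = V₁ · (z₂/z₁)^α = 10.6 × (3.4500)^0.103 = 12.0421 km/h
ΔV = 12.0421 − 10.6 = 1.4421 km/h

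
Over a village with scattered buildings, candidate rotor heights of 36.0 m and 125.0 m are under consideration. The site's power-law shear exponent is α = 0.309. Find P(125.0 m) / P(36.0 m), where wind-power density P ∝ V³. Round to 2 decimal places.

Speed ratio: V_B/V_A = (z_B/z_A)^α = (125.0/36.0)^0.309 = (3.4722)^0.309 = 1.46909
Power-density ratio: P_B/P_A = (V_B/V_A)³ = (1.46909)³ = 3.17061

3.17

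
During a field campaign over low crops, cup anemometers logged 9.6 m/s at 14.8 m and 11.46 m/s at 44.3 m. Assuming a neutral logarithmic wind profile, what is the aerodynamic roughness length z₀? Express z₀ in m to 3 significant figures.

Log law: V(z) ∝ ln(z/z₀). With r = V₁/V₂ = 9.6/11.46 = 0.83770,
r · ln(z₂/z₀) = ln(z₁/z₀) ⇒ ln z₀ = (ln z₁ − r·ln z₂)/(1 − r)
ln z₀ = (2.69463 − 0.83770×3.79098) / 0.16230 = -2.9640
z₀ = exp(-2.9640) = 0.05161 m

z₀ ≈ 0.0516 m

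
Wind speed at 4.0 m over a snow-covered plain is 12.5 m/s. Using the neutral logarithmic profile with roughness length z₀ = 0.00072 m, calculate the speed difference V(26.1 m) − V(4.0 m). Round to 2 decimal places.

2.72 m/s

Log law: V₂ = V₁ · ln(z₂/z₀)/ln(z₁/z₀) = 12.5 × 10.4982/8.6226 = 15.2191 m/s
ΔV = 15.2191 − 12.5 = 2.7191 m/s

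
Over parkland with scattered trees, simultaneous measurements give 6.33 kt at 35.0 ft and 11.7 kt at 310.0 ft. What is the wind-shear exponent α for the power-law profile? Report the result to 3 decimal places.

α ≈ 0.282

Power law: V₂/V₁ = (z₂/z₁)^α ⇒ α = ln(V₂/V₁) / ln(z₂/z₁)
α = ln(11.7/6.33) / ln(310.0/35.0) = ln(1.8483) / ln(8.8571)
  = 0.61429 / 2.18122 = 0.28163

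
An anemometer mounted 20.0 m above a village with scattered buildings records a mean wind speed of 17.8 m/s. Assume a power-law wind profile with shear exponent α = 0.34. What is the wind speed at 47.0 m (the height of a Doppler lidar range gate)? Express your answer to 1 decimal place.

Power-law profile: V₂ = V₁ · (z₂/z₁)^α
V₂ = 17.8 × (47.0/20.0)^0.34 = 17.8 × (2.3500)^0.34
    = 17.8 × 1.3371 = 23.8003 m/s

23.8 m/s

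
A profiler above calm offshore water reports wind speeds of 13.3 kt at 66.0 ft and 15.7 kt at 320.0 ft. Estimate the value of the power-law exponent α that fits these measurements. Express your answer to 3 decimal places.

Power law: V₂/V₁ = (z₂/z₁)^α ⇒ α = ln(V₂/V₁) / ln(z₂/z₁)
α = ln(15.7/13.3) / ln(320.0/66.0) = ln(1.1805) / ln(4.8485)
  = 0.16590 / 1.57867 = 0.10509

α ≈ 0.105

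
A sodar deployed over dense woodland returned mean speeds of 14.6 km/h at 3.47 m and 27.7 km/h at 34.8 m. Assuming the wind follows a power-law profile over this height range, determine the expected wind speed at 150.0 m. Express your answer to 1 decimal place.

First find α: α = ln(V₂/V₁)/ln(z₂/z₁) = ln(27.7/14.6)/ln(34.8/3.47) = 0.64041/2.30546 = 0.2778
Extrapolate from 34.8 m to 150.0 m: V₃ = 27.7 × (150.0/34.8)^0.2778 = 27.7 × 1.5006 = 41.5656 km/h

41.6 km/h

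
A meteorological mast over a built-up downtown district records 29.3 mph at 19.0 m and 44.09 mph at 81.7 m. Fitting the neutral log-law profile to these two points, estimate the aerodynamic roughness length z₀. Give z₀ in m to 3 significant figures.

Log law: V(z) ∝ ln(z/z₀). With r = V₁/V₂ = 29.3/44.09 = 0.66455,
r · ln(z₂/z₀) = ln(z₁/z₀) ⇒ ln z₀ = (ln z₁ − r·ln z₂)/(1 − r)
ln z₀ = (2.94444 − 0.66455×4.40305) / 0.33545 = 0.0548
z₀ = exp(0.0548) = 1.056 m

z₀ ≈ 1.06 m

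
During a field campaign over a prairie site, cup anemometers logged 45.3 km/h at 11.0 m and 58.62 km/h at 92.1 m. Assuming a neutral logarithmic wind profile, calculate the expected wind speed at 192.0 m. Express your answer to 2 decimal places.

Log law: V ∝ ln(z/z₀). From the pair, with r = V₁/V₂ = 0.77277,
ln z₀ = (ln z₁ − r·ln z₂)/(1 − r) = (2.3979 − 0.77277×4.5229)/0.22723 = -4.8290 → z₀ = 0.007995 m
V₃ = V₁ · ln(z₃/z₀)/ln(z₁/z₀) = 45.3 × 10.0864/7.2268 = 63.2248 km/h

63.22 km/h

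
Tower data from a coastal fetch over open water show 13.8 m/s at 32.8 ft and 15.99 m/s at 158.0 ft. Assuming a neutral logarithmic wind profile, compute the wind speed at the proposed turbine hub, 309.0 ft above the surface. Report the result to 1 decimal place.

16.9 m/s

Log law: V ∝ ln(z/z₀). From the pair, with r = V₁/V₂ = 0.86304,
ln z₀ = (ln z₁ − r·ln z₂)/(1 − r) = (3.4904 − 0.86304×5.0626)/0.13696 = -6.4164 → z₀ = 0.001635 ft
V₃ = V₁ · ln(z₃/z₀)/ln(z₁/z₀) = 13.8 × 12.1497/9.9068 = 16.9243 m/s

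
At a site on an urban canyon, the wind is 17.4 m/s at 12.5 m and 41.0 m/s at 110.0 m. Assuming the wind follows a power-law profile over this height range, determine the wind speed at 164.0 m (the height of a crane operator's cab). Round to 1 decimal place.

First find α: α = ln(V₂/V₁)/ln(z₂/z₁) = ln(41.0/17.4)/ln(110.0/12.5) = 0.85710/2.17475 = 0.3941
Extrapolate from 110.0 m to 164.0 m: V₃ = 41.0 × (164.0/110.0)^0.3941 = 41.0 × 1.1705 = 47.9892 m/s

48.0 m/s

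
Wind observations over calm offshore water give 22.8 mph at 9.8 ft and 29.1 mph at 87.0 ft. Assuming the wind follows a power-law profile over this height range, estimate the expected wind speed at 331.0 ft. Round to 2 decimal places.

33.79 mph

First find α: α = ln(V₂/V₁)/ln(z₂/z₁) = ln(29.1/22.8)/ln(87.0/9.8) = 0.24398/2.18353 = 0.1117
Extrapolate from 87.0 ft to 331.0 ft: V₃ = 29.1 × (331.0/87.0)^0.1117 = 29.1 × 1.1610 = 33.7858 mph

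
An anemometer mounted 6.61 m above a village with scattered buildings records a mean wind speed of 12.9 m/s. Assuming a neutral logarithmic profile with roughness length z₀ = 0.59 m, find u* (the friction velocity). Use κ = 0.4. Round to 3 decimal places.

u* ≈ 2.136 m/s

Log law: V(z) = (u*/κ) · ln(z/z₀) ⇒ u* = κ · V / ln(z/z₀)
u* = 0.4 × 12.9 / ln(6.61/0.59) = 0.4 × 12.9 / 2.4162
   = 5.1600 / 2.4162 = 2.1356 m/s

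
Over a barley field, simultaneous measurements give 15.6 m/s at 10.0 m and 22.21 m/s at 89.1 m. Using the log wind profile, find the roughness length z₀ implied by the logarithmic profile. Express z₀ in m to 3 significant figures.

Log law: V(z) ∝ ln(z/z₀). With r = V₁/V₂ = 15.6/22.21 = 0.70239,
r · ln(z₂/z₀) = ln(z₁/z₀) ⇒ ln z₀ = (ln z₁ − r·ln z₂)/(1 − r)
ln z₀ = (2.30259 − 0.70239×4.48976) / 0.29761 = -2.8593
z₀ = exp(-2.8593) = 0.05731 m

z₀ ≈ 0.0573 m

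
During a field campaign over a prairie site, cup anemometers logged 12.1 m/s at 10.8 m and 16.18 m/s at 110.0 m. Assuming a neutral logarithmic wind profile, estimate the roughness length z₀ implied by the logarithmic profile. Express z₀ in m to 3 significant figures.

z₀ ≈ 0.0111 m

Log law: V(z) ∝ ln(z/z₀). With r = V₁/V₂ = 12.1/16.18 = 0.74784,
r · ln(z₂/z₀) = ln(z₁/z₀) ⇒ ln z₀ = (ln z₁ − r·ln z₂)/(1 − r)
ln z₀ = (2.37955 − 0.74784×4.70048) / 0.25216 = -4.5036
z₀ = exp(-4.5036) = 0.01107 m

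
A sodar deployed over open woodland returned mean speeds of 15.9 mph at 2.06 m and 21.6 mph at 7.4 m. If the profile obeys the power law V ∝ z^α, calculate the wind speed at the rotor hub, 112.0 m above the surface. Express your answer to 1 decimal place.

First find α: α = ln(V₂/V₁)/ln(z₂/z₁) = ln(21.6/15.9)/ln(7.4/2.06) = 0.30637/1.27877 = 0.2396
Extrapolate from 7.4 m to 112.0 m: V₃ = 21.6 × (112.0/7.4)^0.2396 = 21.6 × 1.9174 = 41.4152 mph

41.4 mph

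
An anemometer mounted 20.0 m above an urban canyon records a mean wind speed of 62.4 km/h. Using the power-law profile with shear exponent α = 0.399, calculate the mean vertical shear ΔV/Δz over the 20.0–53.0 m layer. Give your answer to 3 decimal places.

Power law: V₂ = V₁ · (z₂/z₁)^α = 62.4 × (2.6500)^0.399 = 92.0576 km/h
ΔV/Δz = (92.0576 − 62.4)/(53.0 − 20.0) = 29.6576/33.0000 = 0.89872 km/h/m

0.899 km/h/m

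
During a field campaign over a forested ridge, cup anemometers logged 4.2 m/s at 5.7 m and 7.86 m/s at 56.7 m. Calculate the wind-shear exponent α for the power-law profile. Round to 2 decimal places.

Power law: V₂/V₁ = (z₂/z₁)^α ⇒ α = ln(V₂/V₁) / ln(z₂/z₁)
α = ln(7.86/4.2) / ln(56.7/5.7) = ln(1.8714) / ln(9.9474)
  = 0.62670 / 2.29731 = 0.27280

α ≈ 0.27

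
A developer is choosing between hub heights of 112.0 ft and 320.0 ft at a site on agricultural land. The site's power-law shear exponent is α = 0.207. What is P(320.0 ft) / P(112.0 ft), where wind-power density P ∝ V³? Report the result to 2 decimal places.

Speed ratio: V_B/V_A = (z_B/z_A)^α = (320.0/112.0)^0.207 = (2.8571)^0.207 = 1.24273
Power-density ratio: P_B/P_A = (V_B/V_A)³ = (1.24273)³ = 1.91926

1.92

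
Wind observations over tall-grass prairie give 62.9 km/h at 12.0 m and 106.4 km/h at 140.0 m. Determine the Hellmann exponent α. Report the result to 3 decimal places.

Power law: V₂/V₁ = (z₂/z₁)^α ⇒ α = ln(V₂/V₁) / ln(z₂/z₁)
α = ln(106.4/62.9) / ln(140.0/12.0) = ln(1.6916) / ln(11.6667)
  = 0.52566 / 2.45674 = 0.21397

α ≈ 0.214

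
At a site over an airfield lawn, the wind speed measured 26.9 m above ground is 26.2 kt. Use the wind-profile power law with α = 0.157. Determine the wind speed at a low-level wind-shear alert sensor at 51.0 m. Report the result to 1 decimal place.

29.0 kt

Power-law profile: V₂ = V₁ · (z₂/z₁)^α
V₂ = 26.2 × (51.0/26.9)^0.157 = 26.2 × (1.8959)^0.157
    = 26.2 × 1.1056 = 28.9680 kt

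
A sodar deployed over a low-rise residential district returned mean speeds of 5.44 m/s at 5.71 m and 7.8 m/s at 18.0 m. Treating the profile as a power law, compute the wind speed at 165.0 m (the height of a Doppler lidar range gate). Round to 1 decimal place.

First find α: α = ln(V₂/V₁)/ln(z₂/z₁) = ln(7.8/5.44)/ln(18.0/5.71) = 0.36034/1.14815 = 0.3138
Extrapolate from 18.0 m to 165.0 m: V₃ = 7.8 × (165.0/18.0)^0.3138 = 7.8 × 2.0044 = 15.6344 m/s

15.6 m/s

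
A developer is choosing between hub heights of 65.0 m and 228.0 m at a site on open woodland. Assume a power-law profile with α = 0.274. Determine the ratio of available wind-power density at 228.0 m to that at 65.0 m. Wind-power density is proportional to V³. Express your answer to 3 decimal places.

2.805

Speed ratio: V_B/V_A = (z_B/z_A)^α = (228.0/65.0)^0.274 = (3.5077)^0.274 = 1.41038
Power-density ratio: P_B/P_A = (V_B/V_A)³ = (1.41038)³ = 2.80548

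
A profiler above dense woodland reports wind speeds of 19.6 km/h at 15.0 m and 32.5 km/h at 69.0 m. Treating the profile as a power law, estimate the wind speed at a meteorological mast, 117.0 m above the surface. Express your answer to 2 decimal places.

First find α: α = ln(V₂/V₁)/ln(z₂/z₁) = ln(32.5/19.6)/ln(69.0/15.0) = 0.50571/1.52606 = 0.3314
Extrapolate from 69.0 m to 117.0 m: V₃ = 32.5 × (117.0/69.0)^0.3314 = 32.5 × 1.1912 = 38.7152 km/h

38.72 km/h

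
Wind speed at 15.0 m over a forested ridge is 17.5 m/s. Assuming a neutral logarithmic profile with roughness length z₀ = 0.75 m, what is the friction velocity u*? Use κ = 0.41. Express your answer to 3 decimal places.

u* ≈ 2.395 m/s

Log law: V(z) = (u*/κ) · ln(z/z₀) ⇒ u* = κ · V / ln(z/z₀)
u* = 0.41 × 17.5 / ln(15.0/0.75) = 0.41 × 17.5 / 2.9957
   = 7.1750 / 2.9957 = 2.3951 m/s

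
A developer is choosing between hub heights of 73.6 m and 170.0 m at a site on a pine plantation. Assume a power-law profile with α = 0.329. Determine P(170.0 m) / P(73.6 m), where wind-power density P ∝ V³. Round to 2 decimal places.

Speed ratio: V_B/V_A = (z_B/z_A)^α = (170.0/73.6)^0.329 = (2.3098)^0.329 = 1.31709
Power-density ratio: P_B/P_A = (V_B/V_A)³ = (1.31709)³ = 2.28478

2.28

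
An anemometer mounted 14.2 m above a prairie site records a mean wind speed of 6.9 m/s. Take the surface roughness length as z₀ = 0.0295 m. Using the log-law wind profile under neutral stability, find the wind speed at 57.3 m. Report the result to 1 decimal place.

Log law: V(z) ∝ ln(z/z₀), so V₂/V₁ = ln(z₂/z₀) / ln(z₁/z₀).
ln(57.3/0.0295) = 7.5717, ln(14.2/0.0295) = 6.1766
V₂ = 6.9 × 7.5717/6.1766 = 6.9 × 1.2259 = 8.4584 m/s

8.5 m/s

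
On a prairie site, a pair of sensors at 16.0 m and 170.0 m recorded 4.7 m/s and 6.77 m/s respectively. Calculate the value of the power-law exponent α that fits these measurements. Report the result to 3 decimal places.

α ≈ 0.154

Power law: V₂/V₁ = (z₂/z₁)^α ⇒ α = ln(V₂/V₁) / ln(z₂/z₁)
α = ln(6.77/4.7) / ln(170.0/16.0) = ln(1.4404) / ln(10.6250)
  = 0.36494 / 2.36321 = 0.15442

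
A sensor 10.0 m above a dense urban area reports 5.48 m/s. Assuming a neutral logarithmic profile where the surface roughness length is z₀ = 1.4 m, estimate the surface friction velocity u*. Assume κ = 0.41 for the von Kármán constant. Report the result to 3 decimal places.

u* ≈ 1.143 m/s

Log law: V(z) = (u*/κ) · ln(z/z₀) ⇒ u* = κ · V / ln(z/z₀)
u* = 0.41 × 5.48 / ln(10.0/1.4) = 0.41 × 5.48 / 1.9661
   = 2.2468 / 1.9661 = 1.1428 m/s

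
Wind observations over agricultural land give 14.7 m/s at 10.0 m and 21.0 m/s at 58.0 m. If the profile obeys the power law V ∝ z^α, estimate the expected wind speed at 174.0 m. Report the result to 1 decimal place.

26.2 m/s

First find α: α = ln(V₂/V₁)/ln(z₂/z₁) = ln(21.0/14.7)/ln(58.0/10.0) = 0.35667/1.75786 = 0.2029
Extrapolate from 58.0 m to 174.0 m: V₃ = 21.0 × (174.0/58.0)^0.2029 = 21.0 × 1.2497 = 26.2439 m/s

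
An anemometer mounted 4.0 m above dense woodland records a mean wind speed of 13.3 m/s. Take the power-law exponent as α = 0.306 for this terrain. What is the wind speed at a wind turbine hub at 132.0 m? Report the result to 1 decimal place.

Power-law profile: V₂ = V₁ · (z₂/z₁)^α
V₂ = 13.3 × (132.0/4.0)^0.306 = 13.3 × (33.0000)^0.306
    = 13.3 × 2.9152 = 38.7719 m/s

38.8 m/s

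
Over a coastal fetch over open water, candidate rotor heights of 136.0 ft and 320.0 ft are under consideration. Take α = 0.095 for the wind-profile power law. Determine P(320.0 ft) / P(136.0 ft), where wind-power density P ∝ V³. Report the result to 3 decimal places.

Speed ratio: V_B/V_A = (z_B/z_A)^α = (320.0/136.0)^0.095 = (2.3529)^0.095 = 1.08468
Power-density ratio: P_B/P_A = (V_B/V_A)³ = (1.08468)³ = 1.27617

1.276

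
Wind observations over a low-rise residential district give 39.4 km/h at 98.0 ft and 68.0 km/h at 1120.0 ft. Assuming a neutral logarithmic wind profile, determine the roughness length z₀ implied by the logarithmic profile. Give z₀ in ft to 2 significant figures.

Log law: V(z) ∝ ln(z/z₀). With r = V₁/V₂ = 39.4/68.0 = 0.57941,
r · ln(z₂/z₀) = ln(z₁/z₀) ⇒ ln z₀ = (ln z₁ − r·ln z₂)/(1 − r)
ln z₀ = (4.58497 − 0.57941×7.02108) / 0.42059 = 1.2289
z₀ = exp(1.2289) = 3.418 ft

z₀ ≈ 3.4 ft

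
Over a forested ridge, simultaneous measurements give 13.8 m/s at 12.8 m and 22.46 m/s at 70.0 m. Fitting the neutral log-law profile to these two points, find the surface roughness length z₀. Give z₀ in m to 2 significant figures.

Log law: V(z) ∝ ln(z/z₀). With r = V₁/V₂ = 13.8/22.46 = 0.61443,
r · ln(z₂/z₀) = ln(z₁/z₀) ⇒ ln z₀ = (ln z₁ − r·ln z₂)/(1 − r)
ln z₀ = (2.54945 − 0.61443×4.24850) / 0.38557 = -0.1580
z₀ = exp(-0.1580) = 0.8538 m

z₀ ≈ 0.85 m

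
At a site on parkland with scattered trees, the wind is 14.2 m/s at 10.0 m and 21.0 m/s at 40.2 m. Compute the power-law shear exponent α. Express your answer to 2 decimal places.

Power law: V₂/V₁ = (z₂/z₁)^α ⇒ α = ln(V₂/V₁) / ln(z₂/z₁)
α = ln(21.0/14.2) / ln(40.2/10.0) = ln(1.4789) / ln(4.0200)
  = 0.39128 / 1.39128 = 0.28124

α ≈ 0.28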